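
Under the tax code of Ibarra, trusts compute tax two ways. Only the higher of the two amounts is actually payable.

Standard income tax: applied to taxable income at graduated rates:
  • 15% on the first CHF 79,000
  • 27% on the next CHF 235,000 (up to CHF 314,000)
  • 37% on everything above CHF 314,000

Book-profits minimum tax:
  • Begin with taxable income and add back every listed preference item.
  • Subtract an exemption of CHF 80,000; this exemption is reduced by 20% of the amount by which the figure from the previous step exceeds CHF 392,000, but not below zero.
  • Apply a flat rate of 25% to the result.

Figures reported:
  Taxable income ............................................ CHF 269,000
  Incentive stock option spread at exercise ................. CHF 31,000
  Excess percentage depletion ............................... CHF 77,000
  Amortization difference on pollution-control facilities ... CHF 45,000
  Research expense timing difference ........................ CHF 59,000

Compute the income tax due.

Standard income tax:
  CHF 79,000 × 15% = CHF 11,850
  CHF 190,000 × 27% = CHF 51,300
  → CHF 63,150

Book-profits minimum tax:
  Adjusted income: CHF 269,000 + CHF 31,000 + CHF 77,000 + CHF 45,000 + CHF 59,000 = CHF 481,000
  Exemption: CHF 80,000 − 20% × (CHF 481,000 − CHF 392,000) = CHF 80,000 − CHF 17,800 = CHF 62,200
  Base: CHF 481,000 − CHF 62,200 = CHF 418,800
  CHF 418,800 × 25% = CHF 104,700

CHF 104,700 > CHF 63,150, so the book-profits minimum tax is the binding amount.

CHF 104,700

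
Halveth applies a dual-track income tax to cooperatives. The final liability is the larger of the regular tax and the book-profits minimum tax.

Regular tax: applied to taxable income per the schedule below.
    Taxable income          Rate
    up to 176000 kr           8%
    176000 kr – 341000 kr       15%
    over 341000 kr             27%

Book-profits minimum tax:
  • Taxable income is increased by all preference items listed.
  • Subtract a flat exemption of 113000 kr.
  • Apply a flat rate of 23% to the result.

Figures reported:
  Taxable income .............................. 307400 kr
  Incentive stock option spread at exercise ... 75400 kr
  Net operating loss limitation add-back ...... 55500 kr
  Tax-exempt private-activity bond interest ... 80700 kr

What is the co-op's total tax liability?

Regular tax:
  176000 kr × 8% = 14080 kr
  131400 kr × 15% = 19710 kr
  → 33790 kr

Book-profits minimum tax:
  Adjusted income: 307400 kr + 75400 kr + 55500 kr + 80700 kr = 519000 kr
  Less exemption 113000 kr → base 406000 kr
  406000 kr × 23% = 93380 kr

93380 kr > 33790 kr, so the book-profits minimum tax is the binding amount.

93380 kr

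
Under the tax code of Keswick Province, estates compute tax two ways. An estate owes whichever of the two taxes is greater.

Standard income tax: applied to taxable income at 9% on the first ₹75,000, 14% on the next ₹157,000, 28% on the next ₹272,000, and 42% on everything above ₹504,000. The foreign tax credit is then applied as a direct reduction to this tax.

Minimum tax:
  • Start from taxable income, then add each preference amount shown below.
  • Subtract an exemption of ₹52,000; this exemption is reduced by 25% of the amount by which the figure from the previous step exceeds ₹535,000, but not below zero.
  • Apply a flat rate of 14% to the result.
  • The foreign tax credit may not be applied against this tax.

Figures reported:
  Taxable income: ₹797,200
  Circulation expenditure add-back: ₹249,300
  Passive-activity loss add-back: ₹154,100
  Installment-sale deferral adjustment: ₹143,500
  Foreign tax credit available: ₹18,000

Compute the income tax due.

₹210,034

Standard income tax:
  ₹75,000 × 9% = ₹6,750
  ₹157,000 × 14% = ₹21,980
  ₹272,000 × 28% = ₹76,160
  ₹293,200 × 42% = ₹123,144
  → ₹228,034
  Less foreign tax credit ₹18,000 → ₹210,034

Minimum tax:
  Adjusted income: ₹797,200 + ₹249,300 + ₹154,100 + ₹143,500 = ₹1,344,100
  Exemption: 25% × (₹1,344,100 − ₹535,000) = ₹202,275 ≥ ₹52,000, so the exemption is fully phased out
  Base: ₹1,344,100 − ₹0 = ₹1,344,100
  ₹1,344,100 × 14% = ₹188,174

₹210,034 > ₹188,174, so the standard income tax governs.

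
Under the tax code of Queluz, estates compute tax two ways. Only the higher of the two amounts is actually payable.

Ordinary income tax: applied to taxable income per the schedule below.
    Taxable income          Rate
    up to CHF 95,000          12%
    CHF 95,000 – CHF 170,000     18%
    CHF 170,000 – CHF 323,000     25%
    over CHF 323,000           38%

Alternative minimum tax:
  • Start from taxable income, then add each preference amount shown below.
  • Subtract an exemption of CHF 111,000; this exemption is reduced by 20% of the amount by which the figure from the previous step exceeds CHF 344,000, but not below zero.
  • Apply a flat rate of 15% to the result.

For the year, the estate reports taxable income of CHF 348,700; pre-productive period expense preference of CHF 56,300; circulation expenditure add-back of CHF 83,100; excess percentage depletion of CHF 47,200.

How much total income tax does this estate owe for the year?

Alternative minimum tax:
  Adjusted income: CHF 348,700 + CHF 56,300 + CHF 83,100 + CHF 47,200 = CHF 535,300
  Exemption: CHF 111,000 − 20% × (CHF 535,300 − CHF 344,000) = CHF 111,000 − CHF 38,260 = CHF 72,740
  Base: CHF 535,300 − CHF 72,740 = CHF 462,560
  CHF 462,560 × 15% = CHF 69,384

Ordinary income tax:
  CHF 95,000 × 12% = CHF 11,400
  CHF 75,000 × 18% = CHF 13,500
  CHF 153,000 × 25% = CHF 38,250
  CHF 25,700 × 38% = CHF 9,766
  → CHF 72,916

CHF 72,916 > CHF 69,384, so the ordinary income tax governs.

CHF 72,916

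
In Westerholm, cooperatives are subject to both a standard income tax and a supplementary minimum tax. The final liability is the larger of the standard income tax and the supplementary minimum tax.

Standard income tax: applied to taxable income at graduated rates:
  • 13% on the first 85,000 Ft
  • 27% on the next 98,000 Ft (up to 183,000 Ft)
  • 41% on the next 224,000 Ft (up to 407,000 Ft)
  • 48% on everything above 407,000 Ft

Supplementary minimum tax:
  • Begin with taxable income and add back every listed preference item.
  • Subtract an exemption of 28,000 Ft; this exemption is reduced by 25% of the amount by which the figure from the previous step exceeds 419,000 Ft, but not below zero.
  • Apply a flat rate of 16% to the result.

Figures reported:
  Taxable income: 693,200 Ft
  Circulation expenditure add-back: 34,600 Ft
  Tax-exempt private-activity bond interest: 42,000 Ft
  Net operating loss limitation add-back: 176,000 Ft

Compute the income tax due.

Standard income tax:
  85,000 Ft × 13% = 11,050 Ft
  98,000 Ft × 27% = 26,460 Ft
  224,000 Ft × 41% = 91,840 Ft
  286,200 Ft × 48% = 137,376 Ft
  → 266,726 Ft

Supplementary minimum tax:
  Adjusted income: 693,200 Ft + 34,600 Ft + 42,000 Ft + 176,000 Ft = 945,800 Ft
  Exemption: 25% × (945,800 Ft − 419,000 Ft) = 131,700 Ft ≥ 28,000 Ft, so the exemption is fully phased out
  Base: 945,800 Ft − 0 Ft = 945,800 Ft
  945,800 Ft × 16% = 151,328 Ft

266,726 Ft > 151,328 Ft, so the standard income tax governs.

266,726 Ft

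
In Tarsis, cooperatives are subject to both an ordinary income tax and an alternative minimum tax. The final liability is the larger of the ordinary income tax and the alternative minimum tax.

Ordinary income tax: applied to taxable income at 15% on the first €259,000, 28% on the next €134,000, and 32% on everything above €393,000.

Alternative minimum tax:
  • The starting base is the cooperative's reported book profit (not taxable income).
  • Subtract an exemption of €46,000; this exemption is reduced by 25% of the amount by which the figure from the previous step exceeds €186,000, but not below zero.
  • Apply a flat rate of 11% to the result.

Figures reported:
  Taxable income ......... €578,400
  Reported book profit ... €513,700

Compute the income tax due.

€135,698

Alternative minimum tax:
  Base (reported book profit): €513,700
  Exemption: 25% × (€513,700 − €186,000) = €81,925 ≥ €46,000, so the exemption is fully phased out
  Base: €513,700 − €0 = €513,700
  €513,700 × 11% = €56,507

Ordinary income tax:
  €259,000 × 15% = €38,850
  €134,000 × 28% = €37,520
  €185,400 × 32% = €59,328
  → €135,698

€135,698 > €56,507, so the ordinary income tax governs.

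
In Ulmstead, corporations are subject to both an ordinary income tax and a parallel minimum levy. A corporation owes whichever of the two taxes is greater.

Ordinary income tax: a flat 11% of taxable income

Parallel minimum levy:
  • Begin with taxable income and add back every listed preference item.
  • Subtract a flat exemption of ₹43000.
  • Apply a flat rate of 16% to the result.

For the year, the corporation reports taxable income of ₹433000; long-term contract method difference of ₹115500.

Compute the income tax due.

Parallel minimum levy:
  Adjusted income: ₹433000 + ₹115500 = ₹548500
  Less exemption ₹43000 → base ₹505500
  ₹505500 × 16% = ₹80880

Ordinary income tax:
  ₹433000 × 11% = ₹47630

₹80880 > ₹47630, so the parallel minimum levy is the binding amount.

₹80880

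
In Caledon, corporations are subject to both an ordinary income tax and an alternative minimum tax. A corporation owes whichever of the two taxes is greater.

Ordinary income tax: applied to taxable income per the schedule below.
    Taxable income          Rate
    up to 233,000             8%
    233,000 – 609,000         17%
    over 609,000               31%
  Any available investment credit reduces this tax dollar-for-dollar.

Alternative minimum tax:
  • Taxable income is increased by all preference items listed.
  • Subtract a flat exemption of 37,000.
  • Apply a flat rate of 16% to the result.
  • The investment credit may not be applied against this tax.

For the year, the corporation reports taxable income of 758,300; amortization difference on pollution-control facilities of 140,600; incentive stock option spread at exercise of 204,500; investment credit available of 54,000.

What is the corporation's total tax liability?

Alternative minimum tax:
  Adjusted income: 758,300 + 140,600 + 204,500 = 1,103,400
  Less exemption 37,000 → base 1,066,400
  1,066,400 × 16% = 170,624

Ordinary income tax:
  233,000 × 8% = 18,640
  376,000 × 17% = 63,920
  149,300 × 31% = 46,283
  → 128,843
  Less investment credit 54,000 → 74,843

170,624 > 74,843, so the alternative minimum tax is the binding amount.

170,624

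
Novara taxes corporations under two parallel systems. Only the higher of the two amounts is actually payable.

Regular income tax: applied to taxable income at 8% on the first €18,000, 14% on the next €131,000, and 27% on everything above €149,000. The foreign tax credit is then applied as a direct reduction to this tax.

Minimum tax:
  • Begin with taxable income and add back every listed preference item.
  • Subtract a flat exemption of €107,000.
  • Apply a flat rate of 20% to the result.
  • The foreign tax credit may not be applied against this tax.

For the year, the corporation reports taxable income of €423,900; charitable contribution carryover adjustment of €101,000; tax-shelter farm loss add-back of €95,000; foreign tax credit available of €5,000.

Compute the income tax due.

€102,580

Minimum tax:
  Adjusted income: €423,900 + €101,000 + €95,000 = €619,900
  Less exemption €107,000 → base €512,900
  €512,900 × 20% = €102,580

Regular income tax:
  €18,000 × 8% = €1,440
  €131,000 × 14% = €18,340
  €274,900 × 27% = €74,223
  → €94,003
  Less foreign tax credit €5,000 → €89,003

€102,580 > €89,003, so the minimum tax is the binding amount.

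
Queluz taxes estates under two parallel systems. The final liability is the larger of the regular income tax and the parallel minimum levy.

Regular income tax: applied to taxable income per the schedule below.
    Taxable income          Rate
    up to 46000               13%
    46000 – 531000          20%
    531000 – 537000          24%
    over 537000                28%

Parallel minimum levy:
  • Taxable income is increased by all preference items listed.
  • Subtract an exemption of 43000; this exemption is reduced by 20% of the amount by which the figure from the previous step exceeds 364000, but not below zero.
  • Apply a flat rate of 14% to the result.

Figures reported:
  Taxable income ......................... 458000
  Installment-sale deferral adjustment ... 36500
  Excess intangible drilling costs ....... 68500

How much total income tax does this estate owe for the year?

88380

Parallel minimum levy:
  Adjusted income: 458000 + 36500 + 68500 = 563000
  Exemption: 43000 − 20% × (563000 − 364000) = 43000 − 39800 = 3200
  Base: 563000 − 3200 = 559800
  559800 × 14% = 78372

Regular income tax:
  46000 × 13% = 5980
  412000 × 20% = 82400
  → 88380

88380 > 78372, so the regular income tax governs.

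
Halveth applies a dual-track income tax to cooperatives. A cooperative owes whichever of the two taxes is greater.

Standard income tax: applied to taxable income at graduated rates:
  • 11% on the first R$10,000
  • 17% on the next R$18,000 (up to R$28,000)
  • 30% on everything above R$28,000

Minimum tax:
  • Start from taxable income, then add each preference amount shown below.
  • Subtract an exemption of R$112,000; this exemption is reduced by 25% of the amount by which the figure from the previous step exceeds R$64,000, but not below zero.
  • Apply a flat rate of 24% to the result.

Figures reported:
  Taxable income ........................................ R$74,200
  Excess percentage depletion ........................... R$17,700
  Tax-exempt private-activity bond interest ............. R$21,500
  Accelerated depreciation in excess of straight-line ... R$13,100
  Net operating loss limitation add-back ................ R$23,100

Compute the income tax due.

R$18,020

Standard income tax:
  R$10,000 × 11% = R$1,100
  R$18,000 × 17% = R$3,060
  R$46,200 × 30% = R$13,860
  → R$18,020

Minimum tax:
  Adjusted income: R$74,200 + R$17,700 + R$21,500 + R$13,100 + R$23,100 = R$149,600
  Exemption: R$112,000 − 25% × (R$149,600 − R$64,000) = R$112,000 − R$21,400 = R$90,600
  Base: R$149,600 − R$90,600 = R$59,000
  R$59,000 × 24% = R$14,160

R$18,020 > R$14,160, so the standard income tax governs.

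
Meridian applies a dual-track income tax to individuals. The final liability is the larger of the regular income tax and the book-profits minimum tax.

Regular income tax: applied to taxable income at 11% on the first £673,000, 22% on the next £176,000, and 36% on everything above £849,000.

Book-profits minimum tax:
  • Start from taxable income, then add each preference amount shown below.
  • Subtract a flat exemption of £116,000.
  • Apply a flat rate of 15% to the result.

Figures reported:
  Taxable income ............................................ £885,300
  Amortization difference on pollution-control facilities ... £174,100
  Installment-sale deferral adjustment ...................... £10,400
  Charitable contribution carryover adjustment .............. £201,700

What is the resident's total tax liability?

Regular income tax:
  £673,000 × 11% = £74,030
  £176,000 × 22% = £38,720
  £36,300 × 36% = £13,068
  → £125,818

Book-profits minimum tax:
  Adjusted income: £885,300 + £174,100 + £10,400 + £201,700 = £1,271,500
  Less exemption £116,000 → base £1,155,500
  £1,155,500 × 15% = £173,325

£173,325 > £125,818, so the book-profits minimum tax is the binding amount.

£173,325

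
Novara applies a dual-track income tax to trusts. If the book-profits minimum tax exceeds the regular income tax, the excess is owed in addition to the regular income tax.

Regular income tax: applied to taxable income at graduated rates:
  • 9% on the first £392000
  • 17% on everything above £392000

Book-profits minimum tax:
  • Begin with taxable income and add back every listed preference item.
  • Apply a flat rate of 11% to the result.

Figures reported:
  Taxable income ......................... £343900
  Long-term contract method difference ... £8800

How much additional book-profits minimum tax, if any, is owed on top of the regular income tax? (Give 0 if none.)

Book-profits minimum tax:
  Adjusted income: £343900 + £8800 = £352700
  £352700 × 11% = £38797

Regular income tax:
  £343900 × 9% = £30951

Excess of book-profits minimum tax over regular income tax: £38797 − £30951 = £7846.

£7846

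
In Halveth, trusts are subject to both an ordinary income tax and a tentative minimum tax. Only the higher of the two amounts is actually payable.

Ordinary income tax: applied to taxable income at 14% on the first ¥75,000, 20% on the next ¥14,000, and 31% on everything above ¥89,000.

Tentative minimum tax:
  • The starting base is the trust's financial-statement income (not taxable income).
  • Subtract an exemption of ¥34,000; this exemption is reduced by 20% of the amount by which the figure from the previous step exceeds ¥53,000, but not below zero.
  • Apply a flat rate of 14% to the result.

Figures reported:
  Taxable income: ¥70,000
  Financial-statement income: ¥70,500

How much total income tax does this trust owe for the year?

Ordinary income tax:
  ¥70,000 × 14% = ¥9,800

Tentative minimum tax:
  Base (financial-statement income): ¥70,500
  Exemption: ¥34,000 − 20% × (¥70,500 − ¥53,000) = ¥34,000 − ¥3,500 = ¥30,500
  Base: ¥70,500 − ¥30,500 = ¥40,000
  ¥40,000 × 14% = ¥5,600

¥9,800 > ¥5,600, so the ordinary income tax governs.

¥9,800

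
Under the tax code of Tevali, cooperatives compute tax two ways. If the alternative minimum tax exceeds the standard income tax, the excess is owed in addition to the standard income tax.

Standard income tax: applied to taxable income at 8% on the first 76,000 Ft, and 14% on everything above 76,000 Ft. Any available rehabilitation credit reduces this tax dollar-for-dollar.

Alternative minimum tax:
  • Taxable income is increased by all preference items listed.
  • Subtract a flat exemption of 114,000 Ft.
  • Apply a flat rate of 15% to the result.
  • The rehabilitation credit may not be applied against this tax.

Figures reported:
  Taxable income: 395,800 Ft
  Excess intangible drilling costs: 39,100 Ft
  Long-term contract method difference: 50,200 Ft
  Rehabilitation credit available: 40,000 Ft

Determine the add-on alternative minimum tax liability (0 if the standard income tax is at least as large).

Alternative minimum tax:
  Adjusted income: 395,800 Ft + 39,100 Ft + 50,200 Ft = 485,100 Ft
  Less exemption 114,000 Ft → base 371,100 Ft
  371,100 Ft × 15% = 55,665 Ft

Standard income tax:
  76,000 Ft × 8% = 6,080 Ft
  319,800 Ft × 14% = 44,772 Ft
  → 50,852 Ft
  Less rehabilitation credit 40,000 Ft → 10,852 Ft

Excess of alternative minimum tax over standard income tax: 55,665 Ft − 10,852 Ft = 44,813 Ft.

44,813 Ft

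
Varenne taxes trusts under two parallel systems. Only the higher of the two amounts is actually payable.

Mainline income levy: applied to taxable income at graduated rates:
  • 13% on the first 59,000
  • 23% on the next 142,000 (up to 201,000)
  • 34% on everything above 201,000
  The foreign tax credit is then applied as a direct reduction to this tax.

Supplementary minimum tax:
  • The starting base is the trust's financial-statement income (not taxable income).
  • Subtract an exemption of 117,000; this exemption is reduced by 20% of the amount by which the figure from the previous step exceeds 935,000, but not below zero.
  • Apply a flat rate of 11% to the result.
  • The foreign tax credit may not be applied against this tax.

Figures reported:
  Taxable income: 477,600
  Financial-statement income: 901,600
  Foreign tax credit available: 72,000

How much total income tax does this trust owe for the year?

86,306

Mainline income levy:
  59,000 × 13% = 7,670
  142,000 × 23% = 32,660
  276,600 × 34% = 94,044
  → 134,374
  Less foreign tax credit 72,000 → 62,374

Supplementary minimum tax:
  Base (financial-statement income): 901,600
  Exemption: 901,600 ≤ 935,000, so full 117,000 applies
  Base: 901,600 − 117,000 = 784,600
  784,600 × 11% = 86,306

86,306 > 62,374, so the supplementary minimum tax is the binding amount.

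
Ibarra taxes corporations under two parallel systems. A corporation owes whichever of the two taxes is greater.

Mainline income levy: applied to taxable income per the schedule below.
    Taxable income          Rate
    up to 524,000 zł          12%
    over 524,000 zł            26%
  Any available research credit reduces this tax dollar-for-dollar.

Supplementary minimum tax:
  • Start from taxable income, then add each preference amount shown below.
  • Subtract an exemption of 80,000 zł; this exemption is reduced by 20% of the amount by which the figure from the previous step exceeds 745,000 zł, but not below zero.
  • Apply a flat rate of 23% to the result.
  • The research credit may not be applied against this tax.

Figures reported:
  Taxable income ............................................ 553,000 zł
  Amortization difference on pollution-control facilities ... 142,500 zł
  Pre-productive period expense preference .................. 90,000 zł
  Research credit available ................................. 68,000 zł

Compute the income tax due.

Mainline income levy:
  524,000 zł × 12% = 62,880 zł
  29,000 zł × 26% = 7,540 zł
  → 70,420 zł
  Less research credit 68,000 zł → 2,420 zł

Supplementary minimum tax:
  Adjusted income: 553,000 zł + 142,500 zł + 90,000 zł = 785,500 zł
  Exemption: 80,000 zł − 20% × (785,500 zł − 745,000 zł) = 80,000 zł − 8,100 zł = 71,900 zł
  Base: 785,500 zł − 71,900 zł = 713,600 zł
  713,600 zł × 23% = 164,128 zł

164,128 zł > 2,420 zł, so the supplementary minimum tax is the binding amount.

164,128 zł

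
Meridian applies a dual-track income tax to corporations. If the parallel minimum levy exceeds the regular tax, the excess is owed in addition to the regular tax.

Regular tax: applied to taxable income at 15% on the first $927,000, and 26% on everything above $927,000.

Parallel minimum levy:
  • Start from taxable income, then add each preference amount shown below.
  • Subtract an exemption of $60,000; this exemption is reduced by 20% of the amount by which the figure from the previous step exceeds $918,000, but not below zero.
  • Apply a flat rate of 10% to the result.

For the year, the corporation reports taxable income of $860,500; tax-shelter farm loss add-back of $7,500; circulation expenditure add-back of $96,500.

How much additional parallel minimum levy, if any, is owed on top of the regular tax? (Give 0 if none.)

$0

Regular tax:
  $860,500 × 15% = $129,075

Parallel minimum levy:
  Adjusted income: $860,500 + $7,500 + $96,500 = $964,500
  Exemption: $60,000 − 20% × ($964,500 − $918,000) = $60,000 − $9,300 = $50,700
  Base: $964,500 − $50,700 = $913,800
  $913,800 × 10% = $91,380

$91,380 ≤ $129,075, so no add-on is due.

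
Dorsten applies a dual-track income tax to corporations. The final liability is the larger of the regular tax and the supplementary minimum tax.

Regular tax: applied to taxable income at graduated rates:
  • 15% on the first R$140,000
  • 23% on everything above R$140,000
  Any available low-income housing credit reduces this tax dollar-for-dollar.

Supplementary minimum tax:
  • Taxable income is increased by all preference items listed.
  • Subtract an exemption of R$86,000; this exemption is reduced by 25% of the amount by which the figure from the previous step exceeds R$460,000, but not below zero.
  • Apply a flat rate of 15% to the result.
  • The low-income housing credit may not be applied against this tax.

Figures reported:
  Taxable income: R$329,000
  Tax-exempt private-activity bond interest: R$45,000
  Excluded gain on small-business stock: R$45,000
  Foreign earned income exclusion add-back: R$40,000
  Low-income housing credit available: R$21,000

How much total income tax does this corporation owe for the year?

Supplementary minimum tax:
  Adjusted income: R$329,000 + R$45,000 + R$45,000 + R$40,000 = R$459,000
  Exemption: R$459,000 ≤ R$460,000, so full R$86,000 applies
  Base: R$459,000 − R$86,000 = R$373,000
  R$373,000 × 15% = R$55,950

Regular tax:
  R$140,000 × 15% = R$21,000
  R$189,000 × 23% = R$43,470
  → R$64,470
  Less low-income housing credit R$21,000 → R$43,470

R$55,950 > R$43,470, so the supplementary minimum tax is the binding amount.

R$55,950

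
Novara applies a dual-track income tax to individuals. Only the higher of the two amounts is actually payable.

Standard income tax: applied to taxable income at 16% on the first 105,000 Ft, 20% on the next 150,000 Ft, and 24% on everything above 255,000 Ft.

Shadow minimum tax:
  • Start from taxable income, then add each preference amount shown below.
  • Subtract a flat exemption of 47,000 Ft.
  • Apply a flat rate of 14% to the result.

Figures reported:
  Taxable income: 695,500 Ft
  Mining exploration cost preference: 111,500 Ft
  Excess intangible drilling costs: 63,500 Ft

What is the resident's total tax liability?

152,520 Ft

Standard income tax:
  105,000 Ft × 16% = 16,800 Ft
  150,000 Ft × 20% = 30,000 Ft
  440,500 Ft × 24% = 105,720 Ft
  → 152,520 Ft

Shadow minimum tax:
  Adjusted income: 695,500 Ft + 111,500 Ft + 63,500 Ft = 870,500 Ft
  Less exemption 47,000 Ft → base 823,500 Ft
  823,500 Ft × 14% = 115,290 Ft

152,520 Ft > 115,290 Ft, so the standard income tax governs.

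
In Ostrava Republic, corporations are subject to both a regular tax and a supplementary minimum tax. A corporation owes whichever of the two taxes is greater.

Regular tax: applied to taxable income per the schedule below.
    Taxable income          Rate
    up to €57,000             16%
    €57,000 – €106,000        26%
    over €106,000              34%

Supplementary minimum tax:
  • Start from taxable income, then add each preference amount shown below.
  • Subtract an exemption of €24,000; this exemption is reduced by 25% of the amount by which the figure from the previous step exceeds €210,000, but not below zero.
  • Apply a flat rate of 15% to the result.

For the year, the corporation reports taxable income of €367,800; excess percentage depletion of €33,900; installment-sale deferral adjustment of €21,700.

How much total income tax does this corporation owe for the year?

Regular tax:
  €57,000 × 16% = €9,120
  €49,000 × 26% = €12,740
  €261,800 × 34% = €89,012
  → €110,872

Supplementary minimum tax:
  Adjusted income: €367,800 + €33,900 + €21,700 = €423,400
  Exemption: 25% × (€423,400 − €210,000) = €53,350 ≥ €24,000, so the exemption is fully phased out
  Base: €423,400 − €0 = €423,400
  €423,400 × 15% = €63,510

€110,872 > €63,510, so the regular tax governs.

€110,872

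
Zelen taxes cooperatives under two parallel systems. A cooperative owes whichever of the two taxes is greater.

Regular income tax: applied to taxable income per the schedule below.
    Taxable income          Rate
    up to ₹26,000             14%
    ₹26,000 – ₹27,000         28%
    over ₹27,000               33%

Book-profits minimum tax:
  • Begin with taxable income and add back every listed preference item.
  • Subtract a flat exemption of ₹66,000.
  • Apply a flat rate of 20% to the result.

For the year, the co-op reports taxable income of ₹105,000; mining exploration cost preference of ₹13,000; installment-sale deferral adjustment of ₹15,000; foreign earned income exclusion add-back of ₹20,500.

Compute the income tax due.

Book-profits minimum tax:
  Adjusted income: ₹105,000 + ₹13,000 + ₹15,000 + ₹20,500 = ₹153,500
  Less exemption ₹66,000 → base ₹87,500
  ₹87,500 × 20% = ₹17,500

Regular income tax:
  ₹26,000 × 14% = ₹3,640
  ₹1,000 × 28% = ₹280
  ₹78,000 × 33% = ₹25,740
  → ₹29,660

₹29,660 > ₹17,500, so the regular income tax governs.

₹29,660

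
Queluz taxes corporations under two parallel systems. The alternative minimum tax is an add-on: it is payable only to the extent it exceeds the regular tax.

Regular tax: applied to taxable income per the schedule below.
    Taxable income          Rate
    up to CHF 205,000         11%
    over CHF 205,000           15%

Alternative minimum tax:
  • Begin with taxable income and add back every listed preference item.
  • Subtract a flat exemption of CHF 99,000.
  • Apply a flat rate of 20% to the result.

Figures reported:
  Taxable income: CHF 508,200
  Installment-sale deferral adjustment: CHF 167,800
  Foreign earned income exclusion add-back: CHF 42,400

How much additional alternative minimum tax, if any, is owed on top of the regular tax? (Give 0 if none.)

CHF 55,850

Regular tax:
  CHF 205,000 × 11% = CHF 22,550
  CHF 303,200 × 15% = CHF 45,480
  → CHF 68,030

Alternative minimum tax:
  Adjusted income: CHF 508,200 + CHF 167,800 + CHF 42,400 = CHF 718,400
  Less exemption CHF 99,000 → base CHF 619,400
  CHF 619,400 × 20% = CHF 123,880

Excess of alternative minimum tax over regular tax: CHF 123,880 − CHF 68,030 = CHF 55,850.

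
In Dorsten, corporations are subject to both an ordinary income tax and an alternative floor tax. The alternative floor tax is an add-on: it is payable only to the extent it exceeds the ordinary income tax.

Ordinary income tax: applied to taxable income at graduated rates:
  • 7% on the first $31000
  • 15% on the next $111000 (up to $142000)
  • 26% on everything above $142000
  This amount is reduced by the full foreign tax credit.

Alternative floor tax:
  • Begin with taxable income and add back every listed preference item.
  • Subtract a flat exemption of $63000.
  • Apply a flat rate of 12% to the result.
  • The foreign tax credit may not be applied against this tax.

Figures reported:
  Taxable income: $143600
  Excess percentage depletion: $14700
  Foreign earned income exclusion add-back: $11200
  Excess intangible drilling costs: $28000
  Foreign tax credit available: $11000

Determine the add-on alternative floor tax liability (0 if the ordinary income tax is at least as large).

Ordinary income tax:
  $31000 × 7% = $2170
  $111000 × 15% = $16650
  $1600 × 26% = $416
  → $19236
  Less foreign tax credit $11000 → $8236

Alternative floor tax:
  Adjusted income: $143600 + $14700 + $11200 + $28000 = $197500
  Less exemption $63000 → base $134500
  $134500 × 12% = $16140

Excess of alternative floor tax over ordinary income tax: $16140 − $8236 = $7904.

$7904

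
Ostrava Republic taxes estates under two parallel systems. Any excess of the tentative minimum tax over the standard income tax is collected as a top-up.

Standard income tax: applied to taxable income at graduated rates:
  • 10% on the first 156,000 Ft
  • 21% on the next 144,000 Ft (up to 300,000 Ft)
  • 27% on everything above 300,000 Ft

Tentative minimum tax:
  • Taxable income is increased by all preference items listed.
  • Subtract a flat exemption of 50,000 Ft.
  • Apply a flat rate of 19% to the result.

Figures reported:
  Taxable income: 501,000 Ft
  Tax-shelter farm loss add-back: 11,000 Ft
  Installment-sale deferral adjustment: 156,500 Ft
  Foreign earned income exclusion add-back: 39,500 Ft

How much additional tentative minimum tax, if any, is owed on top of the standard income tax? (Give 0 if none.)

Tentative minimum tax:
  Adjusted income: 501,000 Ft + 11,000 Ft + 156,500 Ft + 39,500 Ft = 708,000 Ft
  Less exemption 50,000 Ft → base 658,000 Ft
  658,000 Ft × 19% = 125,020 Ft

Standard income tax:
  156,000 Ft × 10% = 15,600 Ft
  144,000 Ft × 21% = 30,240 Ft
  201,000 Ft × 27% = 54,270 Ft
  → 100,110 Ft

Excess of tentative minimum tax over standard income tax: 125,020 Ft − 100,110 Ft = 24,910 Ft.

24,910 Ft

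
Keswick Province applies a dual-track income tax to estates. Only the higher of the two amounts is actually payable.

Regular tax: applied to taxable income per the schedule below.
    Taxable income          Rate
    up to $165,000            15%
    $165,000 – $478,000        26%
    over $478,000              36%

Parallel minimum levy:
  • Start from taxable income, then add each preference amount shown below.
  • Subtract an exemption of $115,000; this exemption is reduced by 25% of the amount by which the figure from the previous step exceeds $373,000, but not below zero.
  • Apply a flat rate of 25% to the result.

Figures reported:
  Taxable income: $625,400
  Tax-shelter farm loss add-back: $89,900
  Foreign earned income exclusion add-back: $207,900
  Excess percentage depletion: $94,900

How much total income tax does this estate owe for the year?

$254,525

Regular tax:
  $165,000 × 15% = $24,750
  $313,000 × 26% = $81,380
  $147,400 × 36% = $53,064
  → $159,194

Parallel minimum levy:
  Adjusted income: $625,400 + $89,900 + $207,900 + $94,900 = $1,018,100
  Exemption: 25% × ($1,018,100 − $373,000) = $161,275 ≥ $115,000, so the exemption is fully phased out
  Base: $1,018,100 − $0 = $1,018,100
  $1,018,100 × 25% = $254,525

$254,525 > $159,194, so the parallel minimum levy is the binding amount.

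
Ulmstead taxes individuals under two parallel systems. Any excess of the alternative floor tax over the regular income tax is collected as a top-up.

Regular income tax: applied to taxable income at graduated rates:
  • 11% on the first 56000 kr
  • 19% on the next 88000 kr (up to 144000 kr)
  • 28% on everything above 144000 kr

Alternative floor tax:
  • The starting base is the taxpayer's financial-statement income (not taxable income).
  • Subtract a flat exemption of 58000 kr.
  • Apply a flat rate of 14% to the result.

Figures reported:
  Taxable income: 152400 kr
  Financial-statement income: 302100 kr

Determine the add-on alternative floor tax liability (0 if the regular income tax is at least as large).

Regular income tax:
  56000 kr × 11% = 6160 kr
  88000 kr × 19% = 16720 kr
  8400 kr × 28% = 2352 kr
  → 25232 kr

Alternative floor tax:
  Base (financial-statement income): 302100 kr
  Less exemption 58000 kr → base 244100 kr
  244100 kr × 14% = 34174 kr

Excess of alternative floor tax over regular income tax: 34174 kr − 25232 kr = 8942 kr.

8942 kr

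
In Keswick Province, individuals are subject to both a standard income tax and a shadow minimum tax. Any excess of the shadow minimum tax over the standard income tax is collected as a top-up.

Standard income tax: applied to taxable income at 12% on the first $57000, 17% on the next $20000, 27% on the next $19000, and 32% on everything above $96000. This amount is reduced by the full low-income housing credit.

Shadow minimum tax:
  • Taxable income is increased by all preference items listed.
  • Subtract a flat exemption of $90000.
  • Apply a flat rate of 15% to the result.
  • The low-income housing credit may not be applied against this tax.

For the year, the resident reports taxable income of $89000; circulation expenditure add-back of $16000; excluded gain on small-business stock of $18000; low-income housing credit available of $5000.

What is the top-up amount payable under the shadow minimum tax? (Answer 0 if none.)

$0

Shadow minimum tax:
  Adjusted income: $89000 + $16000 + $18000 = $123000
  Less exemption $90000 → base $33000
  $33000 × 15% = $4950

Standard income tax:
  $57000 × 12% = $6840
  $20000 × 17% = $3400
  $12000 × 27% = $3240
  → $13480
  Less low-income housing credit $5000 → $8480

$4950 ≤ $8480, so no add-on is due.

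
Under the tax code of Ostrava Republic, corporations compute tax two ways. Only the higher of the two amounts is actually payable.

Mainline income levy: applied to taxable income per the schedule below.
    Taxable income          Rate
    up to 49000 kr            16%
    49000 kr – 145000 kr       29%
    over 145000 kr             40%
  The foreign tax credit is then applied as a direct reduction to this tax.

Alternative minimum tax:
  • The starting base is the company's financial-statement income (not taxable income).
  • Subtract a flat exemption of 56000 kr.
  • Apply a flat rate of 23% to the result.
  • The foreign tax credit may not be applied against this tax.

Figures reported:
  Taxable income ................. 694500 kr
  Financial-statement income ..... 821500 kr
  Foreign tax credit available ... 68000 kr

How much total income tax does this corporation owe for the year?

187480 kr

Mainline income levy:
  49000 kr × 16% = 7840 kr
  96000 kr × 29% = 27840 kr
  549500 kr × 40% = 219800 kr
  → 255480 kr
  Less foreign tax credit 68000 kr → 187480 kr

Alternative minimum tax:
  Base (financial-statement income): 821500 kr
  Less exemption 56000 kr → base 765500 kr
  765500 kr × 23% = 176065 kr

187480 kr > 176065 kr, so the mainline income levy governs.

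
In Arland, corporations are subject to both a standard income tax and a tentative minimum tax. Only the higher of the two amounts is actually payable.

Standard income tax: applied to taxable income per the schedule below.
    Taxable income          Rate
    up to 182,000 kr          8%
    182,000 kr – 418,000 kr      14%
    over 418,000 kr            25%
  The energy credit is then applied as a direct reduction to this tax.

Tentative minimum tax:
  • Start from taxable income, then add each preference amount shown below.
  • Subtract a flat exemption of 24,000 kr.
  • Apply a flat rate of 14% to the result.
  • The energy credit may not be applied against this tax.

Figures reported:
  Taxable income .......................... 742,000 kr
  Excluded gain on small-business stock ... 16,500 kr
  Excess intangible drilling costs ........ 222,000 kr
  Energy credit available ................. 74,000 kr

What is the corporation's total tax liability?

Standard income tax:
  182,000 kr × 8% = 14,560 kr
  236,000 kr × 14% = 33,040 kr
  324,000 kr × 25% = 81,000 kr
  → 128,600 kr
  Less energy credit 74,000 kr → 54,600 kr

Tentative minimum tax:
  Adjusted income: 742,000 kr + 16,500 kr + 222,000 kr = 980,500 kr
  Less exemption 24,000 kr → base 956,500 kr
  956,500 kr × 14% = 133,910 kr

133,910 kr > 54,600 kr, so the tentative minimum tax is the binding amount.

133,910 kr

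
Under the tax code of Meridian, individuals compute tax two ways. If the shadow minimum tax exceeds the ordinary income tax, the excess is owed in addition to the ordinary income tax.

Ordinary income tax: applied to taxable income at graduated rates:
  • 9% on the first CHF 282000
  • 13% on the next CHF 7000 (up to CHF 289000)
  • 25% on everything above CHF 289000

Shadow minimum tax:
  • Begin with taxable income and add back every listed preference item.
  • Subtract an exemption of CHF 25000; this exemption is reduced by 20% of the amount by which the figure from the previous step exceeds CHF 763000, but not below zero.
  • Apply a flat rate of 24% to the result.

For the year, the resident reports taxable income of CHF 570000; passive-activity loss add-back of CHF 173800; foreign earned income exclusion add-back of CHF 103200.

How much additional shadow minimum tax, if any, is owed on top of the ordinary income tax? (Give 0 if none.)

CHF 104772

Ordinary income tax:
  CHF 282000 × 9% = CHF 25380
  CHF 7000 × 13% = CHF 910
  CHF 281000 × 25% = CHF 70250
  → CHF 96540

Shadow minimum tax:
  Adjusted income: CHF 570000 + CHF 173800 + CHF 103200 = CHF 847000
  Exemption: CHF 25000 − 20% × (CHF 847000 − CHF 763000) = CHF 25000 − CHF 16800 = CHF 8200
  Base: CHF 847000 − CHF 8200 = CHF 838800
  CHF 838800 × 24% = CHF 201312

Excess of shadow minimum tax over ordinary income tax: CHF 201312 − CHF 96540 = CHF 104772.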